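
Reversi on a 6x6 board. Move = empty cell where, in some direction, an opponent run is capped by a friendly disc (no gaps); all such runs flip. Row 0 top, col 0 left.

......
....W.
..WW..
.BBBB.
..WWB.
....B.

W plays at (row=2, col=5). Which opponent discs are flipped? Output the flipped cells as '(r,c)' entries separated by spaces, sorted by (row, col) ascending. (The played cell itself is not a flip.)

Dir NW: first cell 'W' (not opp) -> no flip
Dir N: first cell '.' (not opp) -> no flip
Dir NE: edge -> no flip
Dir W: first cell '.' (not opp) -> no flip
Dir E: edge -> no flip
Dir SW: opp run (3,4) capped by W -> flip
Dir S: first cell '.' (not opp) -> no flip
Dir SE: edge -> no flip

Answer: (3,4)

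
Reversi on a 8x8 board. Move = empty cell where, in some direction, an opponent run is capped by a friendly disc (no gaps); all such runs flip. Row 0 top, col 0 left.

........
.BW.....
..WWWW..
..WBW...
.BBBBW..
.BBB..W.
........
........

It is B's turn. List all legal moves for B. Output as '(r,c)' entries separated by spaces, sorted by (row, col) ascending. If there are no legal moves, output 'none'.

(0,1): no bracket -> illegal
(0,2): flips 3 -> legal
(0,3): no bracket -> illegal
(1,3): flips 2 -> legal
(1,4): flips 4 -> legal
(1,5): flips 1 -> legal
(1,6): flips 2 -> legal
(2,1): flips 1 -> legal
(2,6): no bracket -> illegal
(3,1): flips 1 -> legal
(3,5): flips 1 -> legal
(3,6): no bracket -> illegal
(4,6): flips 1 -> legal
(4,7): no bracket -> illegal
(5,4): no bracket -> illegal
(5,5): no bracket -> illegal
(5,7): no bracket -> illegal
(6,5): no bracket -> illegal
(6,6): no bracket -> illegal
(6,7): no bracket -> illegal

Answer: (0,2) (1,3) (1,4) (1,5) (1,6) (2,1) (3,1) (3,5) (4,6)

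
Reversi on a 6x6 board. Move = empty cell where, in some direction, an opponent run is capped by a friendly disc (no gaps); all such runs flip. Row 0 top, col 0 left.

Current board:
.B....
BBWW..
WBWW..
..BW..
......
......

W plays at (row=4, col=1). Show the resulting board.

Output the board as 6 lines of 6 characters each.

Place W at (4,1); scan 8 dirs for brackets.
Dir NW: first cell '.' (not opp) -> no flip
Dir N: first cell '.' (not opp) -> no flip
Dir NE: opp run (3,2) capped by W -> flip
Dir W: first cell '.' (not opp) -> no flip
Dir E: first cell '.' (not opp) -> no flip
Dir SW: first cell '.' (not opp) -> no flip
Dir S: first cell '.' (not opp) -> no flip
Dir SE: first cell '.' (not opp) -> no flip
All flips: (3,2)

Answer: .B....
BBWW..
WBWW..
..WW..
.W....
......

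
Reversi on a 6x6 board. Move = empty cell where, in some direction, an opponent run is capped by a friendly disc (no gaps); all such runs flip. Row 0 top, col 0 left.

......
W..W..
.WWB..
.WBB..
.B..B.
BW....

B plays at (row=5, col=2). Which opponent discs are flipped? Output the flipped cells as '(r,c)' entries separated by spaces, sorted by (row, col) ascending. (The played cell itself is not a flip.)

Dir NW: first cell 'B' (not opp) -> no flip
Dir N: first cell '.' (not opp) -> no flip
Dir NE: first cell '.' (not opp) -> no flip
Dir W: opp run (5,1) capped by B -> flip
Dir E: first cell '.' (not opp) -> no flip
Dir SW: edge -> no flip
Dir S: edge -> no flip
Dir SE: edge -> no flip

Answer: (5,1)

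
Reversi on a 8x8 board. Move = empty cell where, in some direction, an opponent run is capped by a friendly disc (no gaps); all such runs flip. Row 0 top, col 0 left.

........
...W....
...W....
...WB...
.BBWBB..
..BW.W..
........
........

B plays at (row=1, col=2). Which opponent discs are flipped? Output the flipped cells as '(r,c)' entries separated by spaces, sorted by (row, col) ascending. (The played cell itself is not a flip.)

Answer: (2,3)

Derivation:
Dir NW: first cell '.' (not opp) -> no flip
Dir N: first cell '.' (not opp) -> no flip
Dir NE: first cell '.' (not opp) -> no flip
Dir W: first cell '.' (not opp) -> no flip
Dir E: opp run (1,3), next='.' -> no flip
Dir SW: first cell '.' (not opp) -> no flip
Dir S: first cell '.' (not opp) -> no flip
Dir SE: opp run (2,3) capped by B -> flip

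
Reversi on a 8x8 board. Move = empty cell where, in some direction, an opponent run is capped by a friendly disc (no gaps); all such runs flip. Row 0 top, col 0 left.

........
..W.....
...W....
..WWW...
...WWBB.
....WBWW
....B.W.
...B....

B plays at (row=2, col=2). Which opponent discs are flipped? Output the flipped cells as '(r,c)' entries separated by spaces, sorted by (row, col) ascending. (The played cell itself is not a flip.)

Dir NW: first cell '.' (not opp) -> no flip
Dir N: opp run (1,2), next='.' -> no flip
Dir NE: first cell '.' (not opp) -> no flip
Dir W: first cell '.' (not opp) -> no flip
Dir E: opp run (2,3), next='.' -> no flip
Dir SW: first cell '.' (not opp) -> no flip
Dir S: opp run (3,2), next='.' -> no flip
Dir SE: opp run (3,3) (4,4) capped by B -> flip

Answer: (3,3) (4,4)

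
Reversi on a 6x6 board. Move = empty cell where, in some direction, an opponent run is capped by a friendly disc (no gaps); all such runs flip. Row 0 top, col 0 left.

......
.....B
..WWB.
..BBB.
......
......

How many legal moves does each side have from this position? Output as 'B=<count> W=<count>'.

Answer: B=5 W=6

Derivation:
-- B to move --
(1,1): flips 1 -> legal
(1,2): flips 2 -> legal
(1,3): flips 1 -> legal
(1,4): flips 1 -> legal
(2,1): flips 2 -> legal
(3,1): no bracket -> illegal
B mobility = 5
-- W to move --
(0,4): no bracket -> illegal
(0,5): no bracket -> illegal
(1,3): no bracket -> illegal
(1,4): no bracket -> illegal
(2,1): no bracket -> illegal
(2,5): flips 1 -> legal
(3,1): no bracket -> illegal
(3,5): no bracket -> illegal
(4,1): flips 1 -> legal
(4,2): flips 1 -> legal
(4,3): flips 1 -> legal
(4,4): flips 1 -> legal
(4,5): flips 1 -> legal
W mobility = 6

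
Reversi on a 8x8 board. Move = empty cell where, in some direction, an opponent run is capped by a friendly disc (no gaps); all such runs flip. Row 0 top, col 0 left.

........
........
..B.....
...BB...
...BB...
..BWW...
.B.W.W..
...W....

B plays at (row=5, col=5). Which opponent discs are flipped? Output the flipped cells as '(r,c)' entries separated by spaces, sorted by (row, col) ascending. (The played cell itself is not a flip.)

Answer: (5,3) (5,4)

Derivation:
Dir NW: first cell 'B' (not opp) -> no flip
Dir N: first cell '.' (not opp) -> no flip
Dir NE: first cell '.' (not opp) -> no flip
Dir W: opp run (5,4) (5,3) capped by B -> flip
Dir E: first cell '.' (not opp) -> no flip
Dir SW: first cell '.' (not opp) -> no flip
Dir S: opp run (6,5), next='.' -> no flip
Dir SE: first cell '.' (not opp) -> no flip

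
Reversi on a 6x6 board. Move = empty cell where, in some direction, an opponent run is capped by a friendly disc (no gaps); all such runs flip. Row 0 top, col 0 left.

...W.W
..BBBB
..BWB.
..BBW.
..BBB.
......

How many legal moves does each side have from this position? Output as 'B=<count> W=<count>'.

-- B to move --
(0,2): no bracket -> illegal
(0,4): no bracket -> illegal
(2,5): flips 1 -> legal
(3,5): flips 1 -> legal
(4,5): flips 2 -> legal
B mobility = 3
-- W to move --
(0,1): flips 1 -> legal
(0,2): no bracket -> illegal
(0,4): flips 2 -> legal
(1,1): no bracket -> illegal
(2,1): flips 2 -> legal
(2,5): flips 3 -> legal
(3,1): flips 2 -> legal
(3,5): no bracket -> illegal
(4,1): flips 1 -> legal
(4,5): no bracket -> illegal
(5,1): no bracket -> illegal
(5,2): flips 1 -> legal
(5,3): flips 2 -> legal
(5,4): flips 1 -> legal
(5,5): no bracket -> illegal
W mobility = 9

Answer: B=3 W=9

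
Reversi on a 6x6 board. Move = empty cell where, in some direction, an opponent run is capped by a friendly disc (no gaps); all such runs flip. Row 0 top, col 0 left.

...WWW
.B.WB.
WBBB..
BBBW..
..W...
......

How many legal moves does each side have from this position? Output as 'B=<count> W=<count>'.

-- B to move --
(0,2): no bracket -> illegal
(1,0): flips 1 -> legal
(1,2): flips 1 -> legal
(1,5): no bracket -> illegal
(2,4): no bracket -> illegal
(3,4): flips 1 -> legal
(4,1): no bracket -> illegal
(4,3): flips 1 -> legal
(4,4): flips 1 -> legal
(5,1): no bracket -> illegal
(5,2): flips 1 -> legal
(5,3): flips 1 -> legal
B mobility = 7
-- W to move --
(0,0): flips 2 -> legal
(0,1): no bracket -> illegal
(0,2): flips 1 -> legal
(1,0): no bracket -> illegal
(1,2): flips 2 -> legal
(1,5): flips 1 -> legal
(2,4): flips 4 -> legal
(2,5): flips 1 -> legal
(3,4): no bracket -> illegal
(4,0): flips 3 -> legal
(4,1): flips 3 -> legal
(4,3): no bracket -> illegal
W mobility = 8

Answer: B=7 W=8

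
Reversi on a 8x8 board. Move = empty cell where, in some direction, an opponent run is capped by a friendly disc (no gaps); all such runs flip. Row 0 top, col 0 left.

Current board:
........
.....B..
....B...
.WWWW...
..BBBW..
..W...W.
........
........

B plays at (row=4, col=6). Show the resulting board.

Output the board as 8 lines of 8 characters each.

Place B at (4,6); scan 8 dirs for brackets.
Dir NW: first cell '.' (not opp) -> no flip
Dir N: first cell '.' (not opp) -> no flip
Dir NE: first cell '.' (not opp) -> no flip
Dir W: opp run (4,5) capped by B -> flip
Dir E: first cell '.' (not opp) -> no flip
Dir SW: first cell '.' (not opp) -> no flip
Dir S: opp run (5,6), next='.' -> no flip
Dir SE: first cell '.' (not opp) -> no flip
All flips: (4,5)

Answer: ........
.....B..
....B...
.WWWW...
..BBBBB.
..W...W.
........
........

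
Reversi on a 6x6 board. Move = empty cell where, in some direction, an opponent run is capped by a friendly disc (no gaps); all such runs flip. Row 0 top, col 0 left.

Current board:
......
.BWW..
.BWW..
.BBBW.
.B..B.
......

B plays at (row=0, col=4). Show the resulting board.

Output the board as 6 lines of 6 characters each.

Answer: ....B.
.BWB..
.BBW..
.BBBW.
.B..B.
......

Derivation:
Place B at (0,4); scan 8 dirs for brackets.
Dir NW: edge -> no flip
Dir N: edge -> no flip
Dir NE: edge -> no flip
Dir W: first cell '.' (not opp) -> no flip
Dir E: first cell '.' (not opp) -> no flip
Dir SW: opp run (1,3) (2,2) capped by B -> flip
Dir S: first cell '.' (not opp) -> no flip
Dir SE: first cell '.' (not opp) -> no flip
All flips: (1,3) (2,2)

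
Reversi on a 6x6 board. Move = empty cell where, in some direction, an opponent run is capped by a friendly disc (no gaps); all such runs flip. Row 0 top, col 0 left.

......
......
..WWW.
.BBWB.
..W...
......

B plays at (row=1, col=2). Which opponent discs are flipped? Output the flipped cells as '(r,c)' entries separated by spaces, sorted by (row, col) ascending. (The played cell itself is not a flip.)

Dir NW: first cell '.' (not opp) -> no flip
Dir N: first cell '.' (not opp) -> no flip
Dir NE: first cell '.' (not opp) -> no flip
Dir W: first cell '.' (not opp) -> no flip
Dir E: first cell '.' (not opp) -> no flip
Dir SW: first cell '.' (not opp) -> no flip
Dir S: opp run (2,2) capped by B -> flip
Dir SE: opp run (2,3) capped by B -> flip

Answer: (2,2) (2,3)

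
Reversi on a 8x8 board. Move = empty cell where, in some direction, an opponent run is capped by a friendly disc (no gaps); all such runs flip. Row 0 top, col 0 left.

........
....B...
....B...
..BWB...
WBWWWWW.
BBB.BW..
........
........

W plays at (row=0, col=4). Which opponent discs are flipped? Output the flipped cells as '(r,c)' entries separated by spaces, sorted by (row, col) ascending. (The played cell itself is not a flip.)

Dir NW: edge -> no flip
Dir N: edge -> no flip
Dir NE: edge -> no flip
Dir W: first cell '.' (not opp) -> no flip
Dir E: first cell '.' (not opp) -> no flip
Dir SW: first cell '.' (not opp) -> no flip
Dir S: opp run (1,4) (2,4) (3,4) capped by W -> flip
Dir SE: first cell '.' (not opp) -> no flip

Answer: (1,4) (2,4) (3,4)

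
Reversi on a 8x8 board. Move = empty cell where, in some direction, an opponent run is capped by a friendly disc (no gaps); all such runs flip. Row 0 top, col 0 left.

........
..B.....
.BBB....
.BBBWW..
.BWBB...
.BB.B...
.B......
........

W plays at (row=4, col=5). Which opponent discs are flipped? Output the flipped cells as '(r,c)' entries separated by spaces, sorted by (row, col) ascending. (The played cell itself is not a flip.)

Dir NW: first cell 'W' (not opp) -> no flip
Dir N: first cell 'W' (not opp) -> no flip
Dir NE: first cell '.' (not opp) -> no flip
Dir W: opp run (4,4) (4,3) capped by W -> flip
Dir E: first cell '.' (not opp) -> no flip
Dir SW: opp run (5,4), next='.' -> no flip
Dir S: first cell '.' (not opp) -> no flip
Dir SE: first cell '.' (not opp) -> no flip

Answer: (4,3) (4,4)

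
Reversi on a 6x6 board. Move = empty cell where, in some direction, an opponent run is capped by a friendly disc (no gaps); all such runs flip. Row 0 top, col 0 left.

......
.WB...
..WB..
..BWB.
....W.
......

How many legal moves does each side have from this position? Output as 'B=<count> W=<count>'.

-- B to move --
(0,0): no bracket -> illegal
(0,1): no bracket -> illegal
(0,2): no bracket -> illegal
(1,0): flips 1 -> legal
(1,3): no bracket -> illegal
(2,0): no bracket -> illegal
(2,1): flips 1 -> legal
(2,4): no bracket -> illegal
(3,1): no bracket -> illegal
(3,5): no bracket -> illegal
(4,2): no bracket -> illegal
(4,3): flips 1 -> legal
(4,5): no bracket -> illegal
(5,3): no bracket -> illegal
(5,4): flips 1 -> legal
(5,5): no bracket -> illegal
B mobility = 4
-- W to move --
(0,1): no bracket -> illegal
(0,2): flips 1 -> legal
(0,3): no bracket -> illegal
(1,3): flips 2 -> legal
(1,4): no bracket -> illegal
(2,1): no bracket -> illegal
(2,4): flips 2 -> legal
(2,5): no bracket -> illegal
(3,1): flips 1 -> legal
(3,5): flips 1 -> legal
(4,1): no bracket -> illegal
(4,2): flips 1 -> legal
(4,3): no bracket -> illegal
(4,5): no bracket -> illegal
W mobility = 6

Answer: B=4 W=6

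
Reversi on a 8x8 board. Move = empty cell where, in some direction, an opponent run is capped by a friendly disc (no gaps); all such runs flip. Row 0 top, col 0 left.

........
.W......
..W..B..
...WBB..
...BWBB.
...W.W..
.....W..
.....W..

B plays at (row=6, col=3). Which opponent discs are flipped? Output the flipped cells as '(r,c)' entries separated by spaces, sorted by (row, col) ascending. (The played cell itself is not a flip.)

Answer: (5,3)

Derivation:
Dir NW: first cell '.' (not opp) -> no flip
Dir N: opp run (5,3) capped by B -> flip
Dir NE: first cell '.' (not opp) -> no flip
Dir W: first cell '.' (not opp) -> no flip
Dir E: first cell '.' (not opp) -> no flip
Dir SW: first cell '.' (not opp) -> no flip
Dir S: first cell '.' (not opp) -> no flip
Dir SE: first cell '.' (not opp) -> no flip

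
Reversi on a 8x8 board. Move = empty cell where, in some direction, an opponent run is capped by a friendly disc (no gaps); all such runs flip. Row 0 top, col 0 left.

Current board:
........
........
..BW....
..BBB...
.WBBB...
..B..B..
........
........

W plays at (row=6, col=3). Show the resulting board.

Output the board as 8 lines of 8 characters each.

Place W at (6,3); scan 8 dirs for brackets.
Dir NW: opp run (5,2) capped by W -> flip
Dir N: first cell '.' (not opp) -> no flip
Dir NE: first cell '.' (not opp) -> no flip
Dir W: first cell '.' (not opp) -> no flip
Dir E: first cell '.' (not opp) -> no flip
Dir SW: first cell '.' (not opp) -> no flip
Dir S: first cell '.' (not opp) -> no flip
Dir SE: first cell '.' (not opp) -> no flip
All flips: (5,2)

Answer: ........
........
..BW....
..BBB...
.WBBB...
..W..B..
...W....
........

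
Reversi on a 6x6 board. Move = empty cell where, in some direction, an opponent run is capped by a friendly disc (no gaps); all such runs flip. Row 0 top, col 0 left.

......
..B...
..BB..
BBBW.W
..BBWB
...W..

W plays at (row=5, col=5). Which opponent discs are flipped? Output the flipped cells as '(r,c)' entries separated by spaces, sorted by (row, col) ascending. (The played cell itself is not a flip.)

Answer: (4,5)

Derivation:
Dir NW: first cell 'W' (not opp) -> no flip
Dir N: opp run (4,5) capped by W -> flip
Dir NE: edge -> no flip
Dir W: first cell '.' (not opp) -> no flip
Dir E: edge -> no flip
Dir SW: edge -> no flip
Dir S: edge -> no flip
Dir SE: edge -> no flip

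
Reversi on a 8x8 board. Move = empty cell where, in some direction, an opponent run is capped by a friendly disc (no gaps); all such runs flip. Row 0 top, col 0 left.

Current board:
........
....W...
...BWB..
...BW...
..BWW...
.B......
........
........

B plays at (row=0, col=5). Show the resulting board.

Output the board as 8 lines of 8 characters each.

Place B at (0,5); scan 8 dirs for brackets.
Dir NW: edge -> no flip
Dir N: edge -> no flip
Dir NE: edge -> no flip
Dir W: first cell '.' (not opp) -> no flip
Dir E: first cell '.' (not opp) -> no flip
Dir SW: opp run (1,4) capped by B -> flip
Dir S: first cell '.' (not opp) -> no flip
Dir SE: first cell '.' (not opp) -> no flip
All flips: (1,4)

Answer: .....B..
....B...
...BWB..
...BW...
..BWW...
.B......
........
........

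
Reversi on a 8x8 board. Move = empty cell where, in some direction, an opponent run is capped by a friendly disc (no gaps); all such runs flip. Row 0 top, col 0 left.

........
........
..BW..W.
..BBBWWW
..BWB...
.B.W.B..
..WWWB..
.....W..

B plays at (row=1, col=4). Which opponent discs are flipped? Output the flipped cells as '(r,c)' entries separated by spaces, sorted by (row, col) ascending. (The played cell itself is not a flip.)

Dir NW: first cell '.' (not opp) -> no flip
Dir N: first cell '.' (not opp) -> no flip
Dir NE: first cell '.' (not opp) -> no flip
Dir W: first cell '.' (not opp) -> no flip
Dir E: first cell '.' (not opp) -> no flip
Dir SW: opp run (2,3) capped by B -> flip
Dir S: first cell '.' (not opp) -> no flip
Dir SE: first cell '.' (not opp) -> no flip

Answer: (2,3)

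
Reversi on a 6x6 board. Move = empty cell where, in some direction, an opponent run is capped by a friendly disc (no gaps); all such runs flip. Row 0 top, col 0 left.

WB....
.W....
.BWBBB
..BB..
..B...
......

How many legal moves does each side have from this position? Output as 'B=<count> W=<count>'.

Answer: B=1 W=5

Derivation:
-- B to move --
(0,2): no bracket -> illegal
(1,0): no bracket -> illegal
(1,2): flips 1 -> legal
(1,3): no bracket -> illegal
(2,0): no bracket -> illegal
(3,1): no bracket -> illegal
B mobility = 1
-- W to move --
(0,2): flips 1 -> legal
(1,0): no bracket -> illegal
(1,2): no bracket -> illegal
(1,3): no bracket -> illegal
(1,4): no bracket -> illegal
(1,5): no bracket -> illegal
(2,0): flips 1 -> legal
(3,0): no bracket -> illegal
(3,1): flips 1 -> legal
(3,4): no bracket -> illegal
(3,5): no bracket -> illegal
(4,1): no bracket -> illegal
(4,3): no bracket -> illegal
(4,4): flips 1 -> legal
(5,1): no bracket -> illegal
(5,2): flips 2 -> legal
(5,3): no bracket -> illegal
W mobility = 5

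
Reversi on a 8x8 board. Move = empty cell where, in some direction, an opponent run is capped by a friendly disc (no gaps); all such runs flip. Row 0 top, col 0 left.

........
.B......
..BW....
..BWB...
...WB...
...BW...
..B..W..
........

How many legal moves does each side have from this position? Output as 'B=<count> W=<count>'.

-- B to move --
(1,2): flips 1 -> legal
(1,3): flips 3 -> legal
(1,4): flips 1 -> legal
(2,4): flips 1 -> legal
(4,2): flips 1 -> legal
(4,5): no bracket -> illegal
(5,2): flips 1 -> legal
(5,5): flips 1 -> legal
(5,6): no bracket -> illegal
(6,3): no bracket -> illegal
(6,4): flips 1 -> legal
(6,6): no bracket -> illegal
(7,4): no bracket -> illegal
(7,5): no bracket -> illegal
(7,6): flips 3 -> legal
B mobility = 9
-- W to move --
(0,0): flips 2 -> legal
(0,1): no bracket -> illegal
(0,2): no bracket -> illegal
(1,0): no bracket -> illegal
(1,2): no bracket -> illegal
(1,3): no bracket -> illegal
(2,0): no bracket -> illegal
(2,1): flips 2 -> legal
(2,4): flips 2 -> legal
(2,5): flips 1 -> legal
(3,1): flips 1 -> legal
(3,5): flips 1 -> legal
(4,1): flips 1 -> legal
(4,2): no bracket -> illegal
(4,5): flips 2 -> legal
(5,1): no bracket -> illegal
(5,2): flips 1 -> legal
(5,5): flips 1 -> legal
(6,1): no bracket -> illegal
(6,3): flips 1 -> legal
(6,4): no bracket -> illegal
(7,1): no bracket -> illegal
(7,2): no bracket -> illegal
(7,3): no bracket -> illegal
W mobility = 11

Answer: B=9 W=11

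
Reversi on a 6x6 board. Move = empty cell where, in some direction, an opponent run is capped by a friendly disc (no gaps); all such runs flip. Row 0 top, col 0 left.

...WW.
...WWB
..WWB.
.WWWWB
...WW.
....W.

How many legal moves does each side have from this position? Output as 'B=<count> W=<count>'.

Answer: B=6 W=1

Derivation:
-- B to move --
(0,2): flips 1 -> legal
(0,5): no bracket -> illegal
(1,1): no bracket -> illegal
(1,2): flips 2 -> legal
(2,0): no bracket -> illegal
(2,1): flips 2 -> legal
(2,5): no bracket -> illegal
(3,0): flips 4 -> legal
(4,0): no bracket -> illegal
(4,1): no bracket -> illegal
(4,2): flips 1 -> legal
(4,5): no bracket -> illegal
(5,2): no bracket -> illegal
(5,3): flips 1 -> legal
(5,5): no bracket -> illegal
B mobility = 6
-- W to move --
(0,5): no bracket -> illegal
(2,5): flips 1 -> legal
(4,5): no bracket -> illegal
W mobility = 1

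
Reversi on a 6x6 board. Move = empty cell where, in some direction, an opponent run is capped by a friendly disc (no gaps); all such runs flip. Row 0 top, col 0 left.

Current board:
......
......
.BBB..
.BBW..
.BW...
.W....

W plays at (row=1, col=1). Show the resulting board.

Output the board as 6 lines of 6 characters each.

Place W at (1,1); scan 8 dirs for brackets.
Dir NW: first cell '.' (not opp) -> no flip
Dir N: first cell '.' (not opp) -> no flip
Dir NE: first cell '.' (not opp) -> no flip
Dir W: first cell '.' (not opp) -> no flip
Dir E: first cell '.' (not opp) -> no flip
Dir SW: first cell '.' (not opp) -> no flip
Dir S: opp run (2,1) (3,1) (4,1) capped by W -> flip
Dir SE: opp run (2,2) capped by W -> flip
All flips: (2,1) (2,2) (3,1) (4,1)

Answer: ......
.W....
.WWB..
.WBW..
.WW...
.W....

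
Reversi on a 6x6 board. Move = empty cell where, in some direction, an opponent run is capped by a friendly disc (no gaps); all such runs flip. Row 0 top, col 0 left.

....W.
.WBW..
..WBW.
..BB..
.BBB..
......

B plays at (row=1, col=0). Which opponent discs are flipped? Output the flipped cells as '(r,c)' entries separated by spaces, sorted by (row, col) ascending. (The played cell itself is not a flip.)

Answer: (1,1)

Derivation:
Dir NW: edge -> no flip
Dir N: first cell '.' (not opp) -> no flip
Dir NE: first cell '.' (not opp) -> no flip
Dir W: edge -> no flip
Dir E: opp run (1,1) capped by B -> flip
Dir SW: edge -> no flip
Dir S: first cell '.' (not opp) -> no flip
Dir SE: first cell '.' (not opp) -> no flip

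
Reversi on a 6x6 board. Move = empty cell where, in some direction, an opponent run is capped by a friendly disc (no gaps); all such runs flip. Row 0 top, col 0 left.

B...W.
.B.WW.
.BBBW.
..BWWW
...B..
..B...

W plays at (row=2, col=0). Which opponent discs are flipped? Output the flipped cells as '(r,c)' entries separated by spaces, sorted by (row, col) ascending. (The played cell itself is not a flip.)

Dir NW: edge -> no flip
Dir N: first cell '.' (not opp) -> no flip
Dir NE: opp run (1,1), next='.' -> no flip
Dir W: edge -> no flip
Dir E: opp run (2,1) (2,2) (2,3) capped by W -> flip
Dir SW: edge -> no flip
Dir S: first cell '.' (not opp) -> no flip
Dir SE: first cell '.' (not opp) -> no flip

Answer: (2,1) (2,2) (2,3)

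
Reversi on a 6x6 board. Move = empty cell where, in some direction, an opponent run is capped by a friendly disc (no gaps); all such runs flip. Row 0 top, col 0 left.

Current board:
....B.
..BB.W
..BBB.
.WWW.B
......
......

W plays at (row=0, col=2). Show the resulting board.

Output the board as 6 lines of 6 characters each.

Answer: ..W.B.
..WB.W
..WBB.
.WWW.B
......
......

Derivation:
Place W at (0,2); scan 8 dirs for brackets.
Dir NW: edge -> no flip
Dir N: edge -> no flip
Dir NE: edge -> no flip
Dir W: first cell '.' (not opp) -> no flip
Dir E: first cell '.' (not opp) -> no flip
Dir SW: first cell '.' (not opp) -> no flip
Dir S: opp run (1,2) (2,2) capped by W -> flip
Dir SE: opp run (1,3) (2,4) (3,5), next=edge -> no flip
All flips: (1,2) (2,2)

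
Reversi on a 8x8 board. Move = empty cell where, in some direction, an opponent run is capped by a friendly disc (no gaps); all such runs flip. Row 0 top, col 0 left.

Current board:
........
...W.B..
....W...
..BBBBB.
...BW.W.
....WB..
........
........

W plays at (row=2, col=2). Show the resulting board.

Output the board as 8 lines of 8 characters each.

Place W at (2,2); scan 8 dirs for brackets.
Dir NW: first cell '.' (not opp) -> no flip
Dir N: first cell '.' (not opp) -> no flip
Dir NE: first cell 'W' (not opp) -> no flip
Dir W: first cell '.' (not opp) -> no flip
Dir E: first cell '.' (not opp) -> no flip
Dir SW: first cell '.' (not opp) -> no flip
Dir S: opp run (3,2), next='.' -> no flip
Dir SE: opp run (3,3) capped by W -> flip
All flips: (3,3)

Answer: ........
...W.B..
..W.W...
..BWBBB.
...BW.W.
....WB..
........
........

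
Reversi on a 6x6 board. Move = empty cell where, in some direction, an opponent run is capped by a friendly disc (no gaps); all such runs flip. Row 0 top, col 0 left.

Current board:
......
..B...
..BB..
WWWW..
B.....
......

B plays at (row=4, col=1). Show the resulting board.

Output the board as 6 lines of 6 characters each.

Answer: ......
..B...
..BB..
WWBW..
BB....
......

Derivation:
Place B at (4,1); scan 8 dirs for brackets.
Dir NW: opp run (3,0), next=edge -> no flip
Dir N: opp run (3,1), next='.' -> no flip
Dir NE: opp run (3,2) capped by B -> flip
Dir W: first cell 'B' (not opp) -> no flip
Dir E: first cell '.' (not opp) -> no flip
Dir SW: first cell '.' (not opp) -> no flip
Dir S: first cell '.' (not opp) -> no flip
Dir SE: first cell '.' (not opp) -> no flip
All flips: (3,2)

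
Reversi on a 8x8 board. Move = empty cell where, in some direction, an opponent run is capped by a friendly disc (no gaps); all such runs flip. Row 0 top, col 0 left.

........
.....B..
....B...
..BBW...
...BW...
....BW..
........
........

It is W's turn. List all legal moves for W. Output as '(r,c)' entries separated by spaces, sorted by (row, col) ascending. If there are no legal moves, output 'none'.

(0,4): no bracket -> illegal
(0,5): no bracket -> illegal
(0,6): no bracket -> illegal
(1,3): no bracket -> illegal
(1,4): flips 1 -> legal
(1,6): no bracket -> illegal
(2,1): no bracket -> illegal
(2,2): flips 1 -> legal
(2,3): no bracket -> illegal
(2,5): no bracket -> illegal
(2,6): no bracket -> illegal
(3,1): flips 2 -> legal
(3,5): no bracket -> illegal
(4,1): no bracket -> illegal
(4,2): flips 1 -> legal
(4,5): no bracket -> illegal
(5,2): flips 1 -> legal
(5,3): flips 1 -> legal
(6,3): no bracket -> illegal
(6,4): flips 1 -> legal
(6,5): no bracket -> illegal

Answer: (1,4) (2,2) (3,1) (4,2) (5,2) (5,3) (6,4)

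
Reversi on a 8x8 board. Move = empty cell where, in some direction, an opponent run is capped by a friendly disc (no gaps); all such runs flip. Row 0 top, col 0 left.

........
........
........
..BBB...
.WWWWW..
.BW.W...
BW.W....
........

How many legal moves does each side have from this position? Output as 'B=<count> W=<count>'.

Answer: B=10 W=6

Derivation:
-- B to move --
(3,0): no bracket -> illegal
(3,1): flips 1 -> legal
(3,5): no bracket -> illegal
(3,6): no bracket -> illegal
(4,0): no bracket -> illegal
(4,6): no bracket -> illegal
(5,0): flips 1 -> legal
(5,3): flips 2 -> legal
(5,5): flips 1 -> legal
(5,6): flips 1 -> legal
(6,2): flips 3 -> legal
(6,4): flips 2 -> legal
(6,5): flips 2 -> legal
(7,0): flips 3 -> legal
(7,1): flips 1 -> legal
(7,2): no bracket -> illegal
(7,3): no bracket -> illegal
(7,4): no bracket -> illegal
B mobility = 10
-- W to move --
(2,1): flips 1 -> legal
(2,2): flips 2 -> legal
(2,3): flips 3 -> legal
(2,4): flips 2 -> legal
(2,5): flips 1 -> legal
(3,1): no bracket -> illegal
(3,5): no bracket -> illegal
(4,0): no bracket -> illegal
(5,0): flips 1 -> legal
(6,2): no bracket -> illegal
(7,0): no bracket -> illegal
(7,1): no bracket -> illegal
W mobility = 6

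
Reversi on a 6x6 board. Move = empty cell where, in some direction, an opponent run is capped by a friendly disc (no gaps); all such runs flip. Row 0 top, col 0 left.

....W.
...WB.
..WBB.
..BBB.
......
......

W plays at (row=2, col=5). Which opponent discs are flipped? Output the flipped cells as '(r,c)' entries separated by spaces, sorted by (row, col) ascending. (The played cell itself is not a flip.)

Answer: (2,3) (2,4)

Derivation:
Dir NW: opp run (1,4), next='.' -> no flip
Dir N: first cell '.' (not opp) -> no flip
Dir NE: edge -> no flip
Dir W: opp run (2,4) (2,3) capped by W -> flip
Dir E: edge -> no flip
Dir SW: opp run (3,4), next='.' -> no flip
Dir S: first cell '.' (not opp) -> no flip
Dir SE: edge -> no flip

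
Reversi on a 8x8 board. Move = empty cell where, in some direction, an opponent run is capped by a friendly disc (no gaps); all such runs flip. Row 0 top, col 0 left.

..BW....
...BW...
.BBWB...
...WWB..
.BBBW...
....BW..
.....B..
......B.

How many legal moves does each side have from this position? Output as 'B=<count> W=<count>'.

-- B to move --
(0,4): flips 2 -> legal
(0,5): no bracket -> illegal
(1,2): no bracket -> illegal
(1,5): flips 1 -> legal
(2,5): flips 1 -> legal
(3,2): flips 2 -> legal
(4,5): flips 2 -> legal
(4,6): no bracket -> illegal
(5,3): flips 1 -> legal
(5,6): flips 1 -> legal
(6,4): no bracket -> illegal
(6,6): flips 3 -> legal
B mobility = 8
-- W to move --
(0,1): flips 1 -> legal
(0,4): no bracket -> illegal
(1,0): no bracket -> illegal
(1,1): flips 1 -> legal
(1,2): flips 1 -> legal
(1,5): flips 1 -> legal
(2,0): flips 2 -> legal
(2,5): flips 1 -> legal
(2,6): flips 1 -> legal
(3,0): no bracket -> illegal
(3,1): no bracket -> illegal
(3,2): no bracket -> illegal
(3,6): flips 1 -> legal
(4,0): flips 3 -> legal
(4,5): no bracket -> illegal
(4,6): no bracket -> illegal
(5,0): no bracket -> illegal
(5,1): flips 1 -> legal
(5,2): flips 1 -> legal
(5,3): flips 2 -> legal
(5,6): no bracket -> illegal
(6,3): no bracket -> illegal
(6,4): flips 1 -> legal
(6,6): no bracket -> illegal
(6,7): no bracket -> illegal
(7,4): no bracket -> illegal
(7,5): flips 1 -> legal
(7,7): no bracket -> illegal
W mobility = 14

Answer: B=8 W=14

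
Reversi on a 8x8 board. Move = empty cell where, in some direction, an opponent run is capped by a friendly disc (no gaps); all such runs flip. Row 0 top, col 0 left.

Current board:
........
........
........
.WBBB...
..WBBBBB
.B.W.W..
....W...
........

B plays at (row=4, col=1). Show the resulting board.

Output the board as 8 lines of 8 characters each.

Answer: ........
........
........
.WBBB...
.BBBBBBB
.B.W.W..
....W...
........

Derivation:
Place B at (4,1); scan 8 dirs for brackets.
Dir NW: first cell '.' (not opp) -> no flip
Dir N: opp run (3,1), next='.' -> no flip
Dir NE: first cell 'B' (not opp) -> no flip
Dir W: first cell '.' (not opp) -> no flip
Dir E: opp run (4,2) capped by B -> flip
Dir SW: first cell '.' (not opp) -> no flip
Dir S: first cell 'B' (not opp) -> no flip
Dir SE: first cell '.' (not opp) -> no flip
All flips: (4,2)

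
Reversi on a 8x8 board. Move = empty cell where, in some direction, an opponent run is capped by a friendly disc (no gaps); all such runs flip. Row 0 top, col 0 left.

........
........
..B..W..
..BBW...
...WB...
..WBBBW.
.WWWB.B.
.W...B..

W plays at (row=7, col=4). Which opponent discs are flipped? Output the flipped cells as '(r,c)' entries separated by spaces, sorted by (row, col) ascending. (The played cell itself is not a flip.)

Answer: (4,4) (5,4) (6,4)

Derivation:
Dir NW: first cell 'W' (not opp) -> no flip
Dir N: opp run (6,4) (5,4) (4,4) capped by W -> flip
Dir NE: first cell '.' (not opp) -> no flip
Dir W: first cell '.' (not opp) -> no flip
Dir E: opp run (7,5), next='.' -> no flip
Dir SW: edge -> no flip
Dir S: edge -> no flip
Dir SE: edge -> no flip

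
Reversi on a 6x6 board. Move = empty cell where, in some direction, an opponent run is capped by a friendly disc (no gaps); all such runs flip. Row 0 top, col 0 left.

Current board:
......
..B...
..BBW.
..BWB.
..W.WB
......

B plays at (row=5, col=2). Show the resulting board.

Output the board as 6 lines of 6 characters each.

Place B at (5,2); scan 8 dirs for brackets.
Dir NW: first cell '.' (not opp) -> no flip
Dir N: opp run (4,2) capped by B -> flip
Dir NE: first cell '.' (not opp) -> no flip
Dir W: first cell '.' (not opp) -> no flip
Dir E: first cell '.' (not opp) -> no flip
Dir SW: edge -> no flip
Dir S: edge -> no flip
Dir SE: edge -> no flip
All flips: (4,2)

Answer: ......
..B...
..BBW.
..BWB.
..B.WB
..B...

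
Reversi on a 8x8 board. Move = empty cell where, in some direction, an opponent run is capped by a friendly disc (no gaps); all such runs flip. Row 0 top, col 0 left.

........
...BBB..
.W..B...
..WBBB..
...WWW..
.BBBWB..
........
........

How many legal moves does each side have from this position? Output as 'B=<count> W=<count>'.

Answer: B=3 W=13

Derivation:
-- B to move --
(1,0): no bracket -> illegal
(1,1): no bracket -> illegal
(1,2): no bracket -> illegal
(2,0): no bracket -> illegal
(2,2): no bracket -> illegal
(2,3): no bracket -> illegal
(3,0): no bracket -> illegal
(3,1): flips 1 -> legal
(3,6): no bracket -> illegal
(4,1): no bracket -> illegal
(4,2): no bracket -> illegal
(4,6): no bracket -> illegal
(5,6): flips 1 -> legal
(6,3): no bracket -> illegal
(6,4): flips 2 -> legal
(6,5): no bracket -> illegal
B mobility = 3
-- W to move --
(0,2): no bracket -> illegal
(0,3): no bracket -> illegal
(0,4): flips 3 -> legal
(0,5): no bracket -> illegal
(0,6): no bracket -> illegal
(1,2): no bracket -> illegal
(1,6): no bracket -> illegal
(2,2): flips 1 -> legal
(2,3): flips 2 -> legal
(2,5): flips 2 -> legal
(2,6): flips 1 -> legal
(3,6): flips 3 -> legal
(4,0): no bracket -> illegal
(4,1): no bracket -> illegal
(4,2): no bracket -> illegal
(4,6): no bracket -> illegal
(5,0): flips 3 -> legal
(5,6): flips 1 -> legal
(6,0): no bracket -> illegal
(6,1): flips 1 -> legal
(6,2): flips 1 -> legal
(6,3): flips 1 -> legal
(6,4): no bracket -> illegal
(6,5): flips 1 -> legal
(6,6): flips 1 -> legal
W mobility = 13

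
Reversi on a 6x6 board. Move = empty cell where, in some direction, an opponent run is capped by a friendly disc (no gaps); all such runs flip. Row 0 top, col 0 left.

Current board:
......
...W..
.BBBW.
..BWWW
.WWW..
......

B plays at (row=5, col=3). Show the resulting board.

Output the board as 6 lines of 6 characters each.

Answer: ......
...W..
.BBBW.
..BBWW
.WWB..
...B..

Derivation:
Place B at (5,3); scan 8 dirs for brackets.
Dir NW: opp run (4,2), next='.' -> no flip
Dir N: opp run (4,3) (3,3) capped by B -> flip
Dir NE: first cell '.' (not opp) -> no flip
Dir W: first cell '.' (not opp) -> no flip
Dir E: first cell '.' (not opp) -> no flip
Dir SW: edge -> no flip
Dir S: edge -> no flip
Dir SE: edge -> no flip
All flips: (3,3) (4,3)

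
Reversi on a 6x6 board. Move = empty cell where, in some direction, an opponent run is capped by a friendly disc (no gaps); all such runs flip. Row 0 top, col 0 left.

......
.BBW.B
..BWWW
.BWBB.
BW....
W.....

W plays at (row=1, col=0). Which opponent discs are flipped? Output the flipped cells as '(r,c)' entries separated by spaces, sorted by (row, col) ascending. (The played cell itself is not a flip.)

Answer: (1,1) (1,2)

Derivation:
Dir NW: edge -> no flip
Dir N: first cell '.' (not opp) -> no flip
Dir NE: first cell '.' (not opp) -> no flip
Dir W: edge -> no flip
Dir E: opp run (1,1) (1,2) capped by W -> flip
Dir SW: edge -> no flip
Dir S: first cell '.' (not opp) -> no flip
Dir SE: first cell '.' (not opp) -> no flip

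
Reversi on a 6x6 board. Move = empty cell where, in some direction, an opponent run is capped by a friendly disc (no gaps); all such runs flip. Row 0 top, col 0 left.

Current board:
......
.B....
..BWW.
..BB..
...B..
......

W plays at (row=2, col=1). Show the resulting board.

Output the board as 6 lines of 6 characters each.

Answer: ......
.B....
.WWWW.
..BB..
...B..
......

Derivation:
Place W at (2,1); scan 8 dirs for brackets.
Dir NW: first cell '.' (not opp) -> no flip
Dir N: opp run (1,1), next='.' -> no flip
Dir NE: first cell '.' (not opp) -> no flip
Dir W: first cell '.' (not opp) -> no flip
Dir E: opp run (2,2) capped by W -> flip
Dir SW: first cell '.' (not opp) -> no flip
Dir S: first cell '.' (not opp) -> no flip
Dir SE: opp run (3,2) (4,3), next='.' -> no flip
All flips: (2,2)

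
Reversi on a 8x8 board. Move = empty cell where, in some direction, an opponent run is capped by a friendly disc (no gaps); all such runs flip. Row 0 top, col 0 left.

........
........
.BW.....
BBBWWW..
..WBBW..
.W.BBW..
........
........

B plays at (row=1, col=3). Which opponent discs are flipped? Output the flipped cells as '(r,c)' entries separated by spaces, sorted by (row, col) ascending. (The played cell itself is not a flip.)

Answer: (2,2)

Derivation:
Dir NW: first cell '.' (not opp) -> no flip
Dir N: first cell '.' (not opp) -> no flip
Dir NE: first cell '.' (not opp) -> no flip
Dir W: first cell '.' (not opp) -> no flip
Dir E: first cell '.' (not opp) -> no flip
Dir SW: opp run (2,2) capped by B -> flip
Dir S: first cell '.' (not opp) -> no flip
Dir SE: first cell '.' (not opp) -> no flip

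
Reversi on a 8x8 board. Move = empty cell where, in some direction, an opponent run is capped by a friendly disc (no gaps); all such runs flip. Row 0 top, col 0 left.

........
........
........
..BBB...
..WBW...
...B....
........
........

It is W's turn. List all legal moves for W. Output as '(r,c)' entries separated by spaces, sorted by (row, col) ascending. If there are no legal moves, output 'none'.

(2,1): no bracket -> illegal
(2,2): flips 2 -> legal
(2,3): no bracket -> illegal
(2,4): flips 2 -> legal
(2,5): no bracket -> illegal
(3,1): no bracket -> illegal
(3,5): no bracket -> illegal
(4,1): no bracket -> illegal
(4,5): no bracket -> illegal
(5,2): no bracket -> illegal
(5,4): no bracket -> illegal
(6,2): flips 1 -> legal
(6,3): no bracket -> illegal
(6,4): flips 1 -> legal

Answer: (2,2) (2,4) (6,2) (6,4)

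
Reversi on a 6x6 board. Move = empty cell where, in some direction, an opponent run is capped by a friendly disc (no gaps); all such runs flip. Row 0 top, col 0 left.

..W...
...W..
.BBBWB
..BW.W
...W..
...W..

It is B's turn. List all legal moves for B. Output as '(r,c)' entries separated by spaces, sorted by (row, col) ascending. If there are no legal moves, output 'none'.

(0,1): no bracket -> illegal
(0,3): flips 1 -> legal
(0,4): flips 1 -> legal
(1,1): no bracket -> illegal
(1,2): no bracket -> illegal
(1,4): no bracket -> illegal
(1,5): no bracket -> illegal
(3,4): flips 1 -> legal
(4,2): no bracket -> illegal
(4,4): flips 1 -> legal
(4,5): flips 1 -> legal
(5,2): no bracket -> illegal
(5,4): flips 1 -> legal

Answer: (0,3) (0,4) (3,4) (4,4) (4,5) (5,4)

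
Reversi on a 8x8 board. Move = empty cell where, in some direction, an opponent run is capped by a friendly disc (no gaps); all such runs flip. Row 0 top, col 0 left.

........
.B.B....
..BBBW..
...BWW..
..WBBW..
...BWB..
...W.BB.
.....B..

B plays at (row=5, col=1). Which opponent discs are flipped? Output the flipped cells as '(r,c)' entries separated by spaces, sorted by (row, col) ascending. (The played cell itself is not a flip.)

Dir NW: first cell '.' (not opp) -> no flip
Dir N: first cell '.' (not opp) -> no flip
Dir NE: opp run (4,2) capped by B -> flip
Dir W: first cell '.' (not opp) -> no flip
Dir E: first cell '.' (not opp) -> no flip
Dir SW: first cell '.' (not opp) -> no flip
Dir S: first cell '.' (not opp) -> no flip
Dir SE: first cell '.' (not opp) -> no flip

Answer: (4,2)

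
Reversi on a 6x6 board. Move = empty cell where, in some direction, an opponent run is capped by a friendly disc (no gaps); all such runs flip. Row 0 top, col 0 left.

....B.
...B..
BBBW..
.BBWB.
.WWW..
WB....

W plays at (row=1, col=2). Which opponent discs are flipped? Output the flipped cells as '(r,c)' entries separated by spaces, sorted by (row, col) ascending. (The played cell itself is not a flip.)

Dir NW: first cell '.' (not opp) -> no flip
Dir N: first cell '.' (not opp) -> no flip
Dir NE: first cell '.' (not opp) -> no flip
Dir W: first cell '.' (not opp) -> no flip
Dir E: opp run (1,3), next='.' -> no flip
Dir SW: opp run (2,1), next='.' -> no flip
Dir S: opp run (2,2) (3,2) capped by W -> flip
Dir SE: first cell 'W' (not opp) -> no flip

Answer: (2,2) (3,2)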